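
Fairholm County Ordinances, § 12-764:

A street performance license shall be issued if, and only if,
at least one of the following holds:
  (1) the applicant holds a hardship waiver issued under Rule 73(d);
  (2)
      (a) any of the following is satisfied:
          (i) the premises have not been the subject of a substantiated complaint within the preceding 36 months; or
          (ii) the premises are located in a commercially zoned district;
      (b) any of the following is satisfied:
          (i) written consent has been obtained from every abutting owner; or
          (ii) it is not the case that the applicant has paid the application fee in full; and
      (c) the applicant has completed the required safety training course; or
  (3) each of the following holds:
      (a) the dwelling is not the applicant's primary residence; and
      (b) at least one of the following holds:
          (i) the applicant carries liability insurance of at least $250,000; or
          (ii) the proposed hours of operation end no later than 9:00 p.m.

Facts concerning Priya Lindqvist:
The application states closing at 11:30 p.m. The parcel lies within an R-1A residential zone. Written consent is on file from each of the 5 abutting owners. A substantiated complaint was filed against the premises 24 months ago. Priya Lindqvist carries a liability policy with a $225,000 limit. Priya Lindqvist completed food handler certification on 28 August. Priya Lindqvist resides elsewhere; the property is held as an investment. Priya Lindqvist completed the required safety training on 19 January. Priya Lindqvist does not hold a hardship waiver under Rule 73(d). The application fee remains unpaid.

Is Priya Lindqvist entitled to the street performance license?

(1) hardship waiver — not met.
(i) no complaint in 36 mo. — fails.
(ii) commercially zoned — not met.
So (a) is not satisfied (F OR F).
(i) all abutters consent — holds.
(ii) not (fee paid) — met.
(b): T OR T → true.
(c) safety training — met.
So (2) is not satisfied (F AND T AND T).
(a) not (primary residence) — holds.
(i) insurance ≥ $250,000 — not satisfied.
(ii) closes by 9 p.m. — not satisfied.
(b) = F OR F = false.
(3): T AND F → false.
So Overall is not satisfied (F OR F OR F).

No — denied.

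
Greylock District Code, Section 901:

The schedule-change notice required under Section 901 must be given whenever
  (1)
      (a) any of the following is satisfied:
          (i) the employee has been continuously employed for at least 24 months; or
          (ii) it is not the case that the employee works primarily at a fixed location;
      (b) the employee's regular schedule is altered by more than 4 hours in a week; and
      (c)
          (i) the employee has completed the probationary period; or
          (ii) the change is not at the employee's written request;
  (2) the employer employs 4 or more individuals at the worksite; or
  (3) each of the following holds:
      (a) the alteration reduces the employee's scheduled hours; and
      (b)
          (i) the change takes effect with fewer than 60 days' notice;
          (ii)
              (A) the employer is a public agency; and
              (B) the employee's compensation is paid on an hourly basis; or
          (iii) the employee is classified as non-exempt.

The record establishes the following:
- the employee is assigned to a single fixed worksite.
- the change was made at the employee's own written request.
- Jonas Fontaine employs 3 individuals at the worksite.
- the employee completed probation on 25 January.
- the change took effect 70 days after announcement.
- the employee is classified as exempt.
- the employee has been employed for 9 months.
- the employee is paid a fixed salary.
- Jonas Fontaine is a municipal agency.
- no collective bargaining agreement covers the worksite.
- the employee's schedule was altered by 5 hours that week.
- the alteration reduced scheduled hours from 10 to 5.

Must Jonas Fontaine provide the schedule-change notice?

(i) tenure ≥ 24 mo. — not met.
(ii) not (fixed location) — not met.
(a): F OR F → false.
(b) schedule shift > 4h — holds.
(i) past probation — satisfied.
(ii) not employee-requested — not satisfied.
(c) = T OR F = true.
(1) = F AND T AND T = false.
(2) ≥ 4 at site — not met.
(a) hours reduced — met.
(i) < 60 days' notice — not met.
(A) public agency — holds.
(B) hourly-paid — fails.
So (ii) is not satisfied (T AND F).
(iii) non-exempt — not satisfied.
So (b) is not satisfied (F OR F OR F).
(3) = T AND F = false.
Overall = F OR F OR F = false.

No — not required.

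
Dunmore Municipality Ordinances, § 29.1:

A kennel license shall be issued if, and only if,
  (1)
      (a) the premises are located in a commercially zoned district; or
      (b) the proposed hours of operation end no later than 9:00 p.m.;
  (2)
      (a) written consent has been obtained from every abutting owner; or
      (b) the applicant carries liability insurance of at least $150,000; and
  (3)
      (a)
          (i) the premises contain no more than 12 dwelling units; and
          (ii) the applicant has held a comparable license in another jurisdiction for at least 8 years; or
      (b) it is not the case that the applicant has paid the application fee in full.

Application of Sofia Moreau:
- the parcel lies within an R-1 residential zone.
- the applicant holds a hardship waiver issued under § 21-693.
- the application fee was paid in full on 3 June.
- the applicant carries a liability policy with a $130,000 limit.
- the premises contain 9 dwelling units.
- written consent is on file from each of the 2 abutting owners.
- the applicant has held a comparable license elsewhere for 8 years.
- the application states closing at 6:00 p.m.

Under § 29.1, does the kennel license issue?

Yes — granted.

(a) commercially zoned — not met.
(b) closes by 9 p.m. — holds.
(1) = F OR T = true.
(a) all abutters consent — met.
(b) insurance ≥ $150,000 — fails.
(2) = T OR F = true.
(i) ≤ 12 units — satisfied.
(ii) prior license ≥ 8 yr — holds.
(a): T AND T → true.
(b) not (fee paid) — not met.
So (3) is satisfied (T OR F).
Overall: T AND T AND T → true.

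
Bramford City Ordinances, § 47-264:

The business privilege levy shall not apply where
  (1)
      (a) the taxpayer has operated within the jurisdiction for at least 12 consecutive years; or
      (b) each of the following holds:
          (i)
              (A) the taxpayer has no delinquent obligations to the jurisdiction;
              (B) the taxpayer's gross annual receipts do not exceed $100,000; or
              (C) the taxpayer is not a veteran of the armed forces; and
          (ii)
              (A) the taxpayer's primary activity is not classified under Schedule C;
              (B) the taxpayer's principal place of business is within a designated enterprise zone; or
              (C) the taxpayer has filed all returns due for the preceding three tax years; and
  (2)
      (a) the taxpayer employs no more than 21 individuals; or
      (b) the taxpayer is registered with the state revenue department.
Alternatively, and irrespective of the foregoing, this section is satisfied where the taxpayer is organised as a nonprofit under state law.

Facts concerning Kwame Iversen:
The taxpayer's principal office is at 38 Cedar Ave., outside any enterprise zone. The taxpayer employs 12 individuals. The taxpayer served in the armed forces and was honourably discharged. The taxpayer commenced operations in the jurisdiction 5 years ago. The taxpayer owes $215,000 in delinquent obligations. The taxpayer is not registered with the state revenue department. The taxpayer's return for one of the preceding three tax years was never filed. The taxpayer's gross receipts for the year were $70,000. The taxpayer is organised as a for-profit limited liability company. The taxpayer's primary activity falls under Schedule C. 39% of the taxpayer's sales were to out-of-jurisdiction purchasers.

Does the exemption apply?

(a) ≥ 12 yrs in jurisdiction — not satisfied.
(A) no delinquency — not met.
(B) receipts ≤ $100,000 — holds.
(C) not (veteran) — not met.
(i): F OR T OR F → true.
(A) not (Schedule C activity) — not satisfied.
(B) in enterprise zone — not satisfied.
(C) returns current — not met.
So (ii) is not satisfied (F OR F OR F).
(b) = T AND F = false.
(1) = F OR F = false.
(a) ≤ 21 employees — met.
(b) state-registered — not met.
(2): T OR F → true.
Overall: F AND T → false.
Exception (nonprofit) — not satisfied.
Result: main false OR exception false → false.

No — not exempt.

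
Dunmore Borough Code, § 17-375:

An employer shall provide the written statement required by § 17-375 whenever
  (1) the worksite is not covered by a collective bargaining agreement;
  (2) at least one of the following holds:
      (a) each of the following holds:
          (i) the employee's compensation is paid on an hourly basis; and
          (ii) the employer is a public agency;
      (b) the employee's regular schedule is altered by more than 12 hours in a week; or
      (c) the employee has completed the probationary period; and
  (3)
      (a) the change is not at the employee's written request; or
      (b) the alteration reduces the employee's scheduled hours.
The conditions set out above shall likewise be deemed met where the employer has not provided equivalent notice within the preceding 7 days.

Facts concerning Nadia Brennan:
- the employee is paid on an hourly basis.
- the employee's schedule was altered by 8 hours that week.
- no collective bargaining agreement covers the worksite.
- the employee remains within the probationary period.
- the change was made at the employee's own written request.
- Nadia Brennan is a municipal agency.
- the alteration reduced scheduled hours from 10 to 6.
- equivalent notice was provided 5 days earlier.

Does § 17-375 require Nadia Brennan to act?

(1) no CBA — satisfied.
(i) hourly-paid — holds.
(ii) public agency — satisfied.
(a): T AND T → true.
(b) schedule shift > 12h — fails.
(c) past probation — fails.
(2): T OR F OR F → true.
(a) not employee-requested — not satisfied.
(b) hours reduced — holds.
(3): F OR T → true.
So Overall is satisfied (T AND T AND T).
Exception (no recent notice) — not satisfied.
Result: main true OR exception false → true.

Yes — required.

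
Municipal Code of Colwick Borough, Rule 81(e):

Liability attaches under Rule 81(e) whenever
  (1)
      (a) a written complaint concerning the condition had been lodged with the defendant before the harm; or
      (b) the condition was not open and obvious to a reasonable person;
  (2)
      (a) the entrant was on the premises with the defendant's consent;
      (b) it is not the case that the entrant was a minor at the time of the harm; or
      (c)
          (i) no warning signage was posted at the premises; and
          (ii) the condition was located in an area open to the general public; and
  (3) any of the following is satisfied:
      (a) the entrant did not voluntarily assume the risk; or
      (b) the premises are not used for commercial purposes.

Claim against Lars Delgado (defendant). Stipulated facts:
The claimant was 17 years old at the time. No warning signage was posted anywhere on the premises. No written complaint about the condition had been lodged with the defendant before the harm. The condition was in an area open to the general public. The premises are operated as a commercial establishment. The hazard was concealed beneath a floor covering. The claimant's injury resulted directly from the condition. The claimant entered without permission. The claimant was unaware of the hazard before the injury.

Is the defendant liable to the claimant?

(a) complaint lodged — fails.
(b) not open/obvious — satisfied.
(1) = F OR T = true.
(a) consent to enter — fails.
(b) not (entrant a minor) — not satisfied.
(i) no signage posted — met.
(ii) public area — holds.
(c) = T AND T = true.
So (2) is satisfied (F OR F OR T).
(a) no assumed risk — satisfied.
(b) not (commercial use) — fails.
So (3) is satisfied (T OR F).
So Overall is satisfied (T AND T AND T).

Yes — liable.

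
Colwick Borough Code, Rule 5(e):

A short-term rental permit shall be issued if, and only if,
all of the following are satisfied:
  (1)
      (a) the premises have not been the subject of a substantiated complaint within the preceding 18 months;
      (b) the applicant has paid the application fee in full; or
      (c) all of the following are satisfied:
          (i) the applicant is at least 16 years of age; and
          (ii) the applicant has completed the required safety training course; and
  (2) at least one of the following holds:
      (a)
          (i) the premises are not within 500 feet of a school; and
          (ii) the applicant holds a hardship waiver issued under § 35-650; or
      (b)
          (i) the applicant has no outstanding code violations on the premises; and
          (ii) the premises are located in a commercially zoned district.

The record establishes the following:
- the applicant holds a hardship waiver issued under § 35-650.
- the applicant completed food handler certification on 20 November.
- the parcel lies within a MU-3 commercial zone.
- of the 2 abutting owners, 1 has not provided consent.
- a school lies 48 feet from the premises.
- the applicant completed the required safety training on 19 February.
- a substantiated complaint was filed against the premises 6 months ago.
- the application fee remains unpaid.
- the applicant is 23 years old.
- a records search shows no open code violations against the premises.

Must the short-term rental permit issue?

Yes — granted.

(a) no complaint in 18 mo. — fails.
(b) fee paid — not met.
(i) age ≥ 16 — holds.
(ii) safety training — satisfied.
(c): T AND T → true.
(1): F OR F OR T → true.
(i) ≥500 ft from school — not met.
(ii) hardship waiver — holds.
(a) = F AND T = false.
(i) no code violations — satisfied.
(ii) commercially zoned — satisfied.
(b): T AND T → true.
(2): F OR T → true.
Overall = T AND T = true.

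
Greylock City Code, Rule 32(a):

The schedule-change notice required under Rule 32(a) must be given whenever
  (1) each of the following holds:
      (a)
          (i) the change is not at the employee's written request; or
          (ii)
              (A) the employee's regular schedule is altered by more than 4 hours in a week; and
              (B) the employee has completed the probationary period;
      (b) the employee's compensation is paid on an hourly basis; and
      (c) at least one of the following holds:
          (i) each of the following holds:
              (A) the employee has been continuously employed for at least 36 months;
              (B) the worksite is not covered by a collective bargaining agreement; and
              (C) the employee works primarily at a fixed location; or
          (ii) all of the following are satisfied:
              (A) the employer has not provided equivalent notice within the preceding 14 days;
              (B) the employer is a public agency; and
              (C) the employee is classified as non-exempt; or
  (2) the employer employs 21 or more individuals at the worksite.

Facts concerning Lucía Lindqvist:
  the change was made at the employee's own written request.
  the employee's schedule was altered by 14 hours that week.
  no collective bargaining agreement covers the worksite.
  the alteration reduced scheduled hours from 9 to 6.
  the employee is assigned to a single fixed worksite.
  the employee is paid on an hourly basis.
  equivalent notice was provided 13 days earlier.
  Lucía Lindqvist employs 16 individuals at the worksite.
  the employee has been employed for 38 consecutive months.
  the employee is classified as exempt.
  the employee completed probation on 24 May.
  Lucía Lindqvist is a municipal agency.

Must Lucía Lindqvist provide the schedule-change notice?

Yes — required.

(i) not employee-requested — not met.
(A) schedule shift > 4h — satisfied.
(B) past probation — holds.
So (ii) is satisfied (T AND T).
(a) = F OR T = true.
(b) hourly-paid — met.
(A) tenure ≥ 36 mo. — met.
(B) no CBA — holds.
(C) fixed location — satisfied.
(i): T AND T AND T → true.
(A) no recent notice — fails.
(B) public agency — holds.
(C) non-exempt — not satisfied.
So (ii) is not satisfied (F AND T AND F).
So (c) is satisfied (T OR F).
So (1) is satisfied (T AND T AND T).
(2) ≥ 21 at site — not satisfied.
Overall = T OR F = true.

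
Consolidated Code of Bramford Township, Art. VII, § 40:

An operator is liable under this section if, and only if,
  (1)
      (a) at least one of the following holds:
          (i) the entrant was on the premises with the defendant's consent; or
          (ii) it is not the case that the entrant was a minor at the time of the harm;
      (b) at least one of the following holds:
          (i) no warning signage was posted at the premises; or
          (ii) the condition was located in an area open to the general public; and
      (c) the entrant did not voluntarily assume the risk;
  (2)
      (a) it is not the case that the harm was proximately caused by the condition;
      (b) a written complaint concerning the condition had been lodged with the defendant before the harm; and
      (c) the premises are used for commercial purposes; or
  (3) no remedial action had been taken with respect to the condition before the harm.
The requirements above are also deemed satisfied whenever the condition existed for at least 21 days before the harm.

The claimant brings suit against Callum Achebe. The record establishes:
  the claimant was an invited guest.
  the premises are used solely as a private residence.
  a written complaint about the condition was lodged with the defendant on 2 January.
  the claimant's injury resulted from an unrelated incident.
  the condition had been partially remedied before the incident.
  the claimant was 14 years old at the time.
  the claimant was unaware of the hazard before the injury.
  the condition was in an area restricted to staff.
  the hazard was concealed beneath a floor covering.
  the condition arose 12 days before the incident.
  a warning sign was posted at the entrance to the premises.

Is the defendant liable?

No — not liable.

(i) consent to enter — met.
(ii) not (entrant a minor) — not met.
(a) = T OR F = true.
(i) no signage posted — fails.
(ii) public area — not satisfied.
(b): F OR F → false.
(c) no assumed risk — satisfied.
So (1) is not satisfied (T AND F AND T).
(a) not (proximate cause) — met.
(b) complaint lodged — satisfied.
(c) commercial use — not met.
So (2) is not satisfied (T AND T AND F).
(3) no remedial action — fails.
Overall = F OR F OR F = false.
Exception (condition ≥21 days old) — not satisfied.
Result: main false OR exception false → false.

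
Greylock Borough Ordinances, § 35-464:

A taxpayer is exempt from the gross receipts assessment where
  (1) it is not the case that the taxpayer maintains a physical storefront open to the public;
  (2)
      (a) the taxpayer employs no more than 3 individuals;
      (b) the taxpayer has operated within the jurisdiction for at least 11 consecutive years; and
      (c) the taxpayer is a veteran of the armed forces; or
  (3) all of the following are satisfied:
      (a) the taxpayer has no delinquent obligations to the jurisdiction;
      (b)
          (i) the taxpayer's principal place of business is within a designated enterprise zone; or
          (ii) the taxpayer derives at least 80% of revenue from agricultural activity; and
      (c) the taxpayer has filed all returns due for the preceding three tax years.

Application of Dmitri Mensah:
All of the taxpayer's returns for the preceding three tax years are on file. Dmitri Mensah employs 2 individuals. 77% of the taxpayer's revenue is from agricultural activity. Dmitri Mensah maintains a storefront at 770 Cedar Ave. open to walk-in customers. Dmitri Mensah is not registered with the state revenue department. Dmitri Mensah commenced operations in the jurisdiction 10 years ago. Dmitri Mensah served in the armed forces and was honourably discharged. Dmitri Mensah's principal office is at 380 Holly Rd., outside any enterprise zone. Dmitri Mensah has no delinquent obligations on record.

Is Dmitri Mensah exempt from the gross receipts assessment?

(1) not (has storefront) — fails.
(a) ≤ 3 employees — holds.
(b) ≥ 11 yrs in jurisdiction — not satisfied.
(c) veteran — satisfied.
So (2) is not satisfied (T AND F AND T).
(a) no delinquency — satisfied.
(i) in enterprise zone — not satisfied.
(ii) ≥80% agricultural — not satisfied.
So (b) is not satisfied (F OR F).
(c) returns current — holds.
(3): T AND F AND T → false.
Overall: F OR F OR F → false.

No — not exempt.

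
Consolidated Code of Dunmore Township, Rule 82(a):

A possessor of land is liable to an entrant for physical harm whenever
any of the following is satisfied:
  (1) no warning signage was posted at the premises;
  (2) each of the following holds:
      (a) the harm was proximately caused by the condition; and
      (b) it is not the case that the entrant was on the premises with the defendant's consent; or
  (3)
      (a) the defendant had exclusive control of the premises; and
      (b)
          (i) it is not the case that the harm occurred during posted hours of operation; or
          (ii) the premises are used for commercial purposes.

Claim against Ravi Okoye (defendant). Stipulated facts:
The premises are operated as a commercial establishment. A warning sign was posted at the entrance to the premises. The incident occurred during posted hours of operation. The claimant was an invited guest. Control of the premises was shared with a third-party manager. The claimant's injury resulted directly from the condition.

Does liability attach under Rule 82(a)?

No — not liable.

(1) no signage posted — not satisfied.
(a) proximate cause — satisfied.
(b) not (consent to enter) — not satisfied.
(2): T AND F → false.
(a) exclusive control — fails.
(i) not (during posted hours) — not satisfied.
(ii) commercial use — satisfied.
So (b) is satisfied (F OR T).
So (3) is not satisfied (F AND T).
Overall = F OR F OR F = false.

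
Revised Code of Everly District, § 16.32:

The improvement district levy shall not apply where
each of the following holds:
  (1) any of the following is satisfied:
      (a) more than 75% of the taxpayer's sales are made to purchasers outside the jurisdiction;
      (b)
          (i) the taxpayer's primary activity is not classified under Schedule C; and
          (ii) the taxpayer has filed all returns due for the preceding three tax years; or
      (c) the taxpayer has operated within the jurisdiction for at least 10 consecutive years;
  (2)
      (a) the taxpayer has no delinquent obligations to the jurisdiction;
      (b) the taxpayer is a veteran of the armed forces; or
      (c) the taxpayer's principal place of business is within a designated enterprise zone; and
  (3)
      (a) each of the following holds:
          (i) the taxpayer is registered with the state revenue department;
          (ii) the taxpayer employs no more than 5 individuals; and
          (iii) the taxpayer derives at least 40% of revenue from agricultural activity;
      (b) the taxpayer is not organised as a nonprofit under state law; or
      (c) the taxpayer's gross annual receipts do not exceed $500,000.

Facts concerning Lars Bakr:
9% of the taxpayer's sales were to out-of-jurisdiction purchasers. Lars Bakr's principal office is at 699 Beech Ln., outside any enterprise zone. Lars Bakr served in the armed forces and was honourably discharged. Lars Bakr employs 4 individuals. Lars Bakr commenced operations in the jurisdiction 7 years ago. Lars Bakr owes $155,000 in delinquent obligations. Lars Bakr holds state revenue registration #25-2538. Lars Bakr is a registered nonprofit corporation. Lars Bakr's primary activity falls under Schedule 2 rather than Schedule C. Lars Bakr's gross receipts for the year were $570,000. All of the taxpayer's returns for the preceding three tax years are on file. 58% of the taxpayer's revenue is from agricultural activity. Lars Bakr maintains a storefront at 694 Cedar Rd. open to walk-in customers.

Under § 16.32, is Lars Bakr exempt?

(a) >75% out-of-jur. sales — not satisfied.
(i) not (Schedule C activity) — met.
(ii) returns current — met.
So (b) is satisfied (T AND T).
(c) ≥ 10 yrs in jurisdiction — not satisfied.
(1): F OR T OR F → true.
(a) no delinquency — not met.
(b) veteran — holds.
(c) in enterprise zone — not met.
(2): F OR T OR F → true.
(i) state-registered — holds.
(ii) ≤ 5 employees — holds.
(iii) ≥40% agricultural — met.
(a): T AND T AND T → true.
(b) not (nonprofit) — fails.
(c) receipts ≤ $500,000 — fails.
So (3) is satisfied (T OR F OR F).
Overall = T AND T AND T = true.

Yes — exempt.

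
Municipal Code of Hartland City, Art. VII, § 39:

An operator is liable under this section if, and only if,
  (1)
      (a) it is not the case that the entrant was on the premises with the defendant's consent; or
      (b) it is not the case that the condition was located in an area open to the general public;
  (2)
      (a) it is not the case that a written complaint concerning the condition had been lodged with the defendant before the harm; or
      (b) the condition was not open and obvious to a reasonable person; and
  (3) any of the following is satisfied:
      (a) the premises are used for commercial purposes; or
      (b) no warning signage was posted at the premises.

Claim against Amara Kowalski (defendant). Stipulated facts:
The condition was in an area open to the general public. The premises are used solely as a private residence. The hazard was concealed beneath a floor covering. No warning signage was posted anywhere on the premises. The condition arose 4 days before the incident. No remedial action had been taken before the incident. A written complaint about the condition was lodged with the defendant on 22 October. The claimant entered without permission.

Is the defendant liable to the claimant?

Yes — liable.

(a) not (consent to enter) — satisfied.
(b) not (public area) — not met.
(1): T OR F → true.
(a) not (complaint lodged) — not satisfied.
(b) not open/obvious — satisfied.
So (2) is satisfied (F OR T).
(a) commercial use — not met.
(b) no signage posted — satisfied.
(3): F OR T → true.
Overall = T AND T AND T = true.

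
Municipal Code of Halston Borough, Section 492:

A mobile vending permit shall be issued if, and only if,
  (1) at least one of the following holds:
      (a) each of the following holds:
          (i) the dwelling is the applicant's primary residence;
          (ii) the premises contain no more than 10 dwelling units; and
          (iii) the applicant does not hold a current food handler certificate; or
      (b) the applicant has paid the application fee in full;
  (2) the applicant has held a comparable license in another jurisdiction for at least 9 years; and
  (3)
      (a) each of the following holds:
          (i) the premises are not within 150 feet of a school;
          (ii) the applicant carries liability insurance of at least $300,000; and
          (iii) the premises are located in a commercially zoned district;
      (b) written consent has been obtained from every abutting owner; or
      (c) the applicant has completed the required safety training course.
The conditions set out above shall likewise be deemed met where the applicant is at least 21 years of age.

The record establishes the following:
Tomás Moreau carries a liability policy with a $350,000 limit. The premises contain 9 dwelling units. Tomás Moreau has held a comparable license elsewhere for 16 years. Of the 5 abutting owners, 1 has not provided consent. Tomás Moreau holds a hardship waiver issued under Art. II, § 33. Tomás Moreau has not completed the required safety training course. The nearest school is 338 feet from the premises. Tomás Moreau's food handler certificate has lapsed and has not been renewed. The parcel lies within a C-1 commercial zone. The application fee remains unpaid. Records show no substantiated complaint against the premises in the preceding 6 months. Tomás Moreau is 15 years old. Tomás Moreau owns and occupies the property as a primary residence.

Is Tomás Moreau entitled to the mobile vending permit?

(i) primary residence — satisfied.
(ii) ≤ 10 units — holds.
(iii) not (food handler cert.) — satisfied.
(a): T AND T AND T → true.
(b) fee paid — not satisfied.
(1) = T OR F = true.
(2) prior license ≥ 9 yr — met.
(i) ≥150 ft from school — satisfied.
(ii) insurance ≥ $300,000 — satisfied.
(iii) commercially zoned — met.
So (a) is satisfied (T AND T AND T).
(b) all abutters consent — not met.
(c) safety training — not satisfied.
(3) = T OR F OR F = true.
Overall = T AND T AND T = true.
Exception (age ≥ 21) — not satisfied.
Result: main true OR exception false → true.

Yes — granted.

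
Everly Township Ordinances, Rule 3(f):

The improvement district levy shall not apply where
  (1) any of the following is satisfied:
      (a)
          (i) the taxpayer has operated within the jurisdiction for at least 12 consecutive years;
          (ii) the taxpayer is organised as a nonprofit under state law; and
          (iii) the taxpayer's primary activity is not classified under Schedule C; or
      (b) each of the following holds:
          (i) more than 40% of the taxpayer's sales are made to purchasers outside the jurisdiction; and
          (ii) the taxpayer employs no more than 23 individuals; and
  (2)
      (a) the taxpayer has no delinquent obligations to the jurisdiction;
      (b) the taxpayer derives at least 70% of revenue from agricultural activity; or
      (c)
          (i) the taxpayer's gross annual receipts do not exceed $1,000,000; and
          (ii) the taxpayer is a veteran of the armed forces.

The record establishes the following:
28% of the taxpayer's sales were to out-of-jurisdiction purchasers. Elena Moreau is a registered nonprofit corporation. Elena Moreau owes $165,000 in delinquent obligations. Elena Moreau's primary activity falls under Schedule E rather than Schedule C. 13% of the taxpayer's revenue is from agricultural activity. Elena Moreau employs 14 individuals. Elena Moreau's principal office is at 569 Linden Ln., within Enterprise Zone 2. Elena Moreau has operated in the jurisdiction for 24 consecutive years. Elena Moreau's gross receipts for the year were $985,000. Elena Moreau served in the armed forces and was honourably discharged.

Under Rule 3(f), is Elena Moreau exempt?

(i) ≥ 12 yrs in jurisdiction — met.
(ii) nonprofit — met.
(iii) not (Schedule C activity) — satisfied.
(a) = T AND T AND T = true.
(i) >40% out-of-jur. sales — fails.
(ii) ≤ 23 employees — satisfied.
(b): F AND T → false.
So (1) is satisfied (T OR F).
(a) no delinquency — not met.
(b) ≥70% agricultural — not satisfied.
(i) receipts ≤ $1,000,000 — holds.
(ii) veteran — holds.
So (c) is satisfied (T AND T).
(2) = F OR F OR T = true.
Overall: T AND T → true.

Yes — exempt.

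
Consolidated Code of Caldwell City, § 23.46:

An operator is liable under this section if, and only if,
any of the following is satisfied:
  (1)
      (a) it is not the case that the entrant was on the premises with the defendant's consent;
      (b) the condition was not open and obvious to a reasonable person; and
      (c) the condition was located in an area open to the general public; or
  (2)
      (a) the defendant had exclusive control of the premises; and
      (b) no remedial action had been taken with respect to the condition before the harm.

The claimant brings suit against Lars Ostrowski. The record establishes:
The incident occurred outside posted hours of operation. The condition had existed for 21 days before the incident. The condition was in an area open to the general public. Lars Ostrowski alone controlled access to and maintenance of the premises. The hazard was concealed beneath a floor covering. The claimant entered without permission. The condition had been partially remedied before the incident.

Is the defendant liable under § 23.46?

Yes — liable.

(a) not (consent to enter) — holds.
(b) not open/obvious — satisfied.
(c) public area — satisfied.
(1): T AND T AND T → true.
(a) exclusive control — holds.
(b) no remedial action — fails.
So (2) is not satisfied (T AND F).
So Overall is satisfied (T OR F).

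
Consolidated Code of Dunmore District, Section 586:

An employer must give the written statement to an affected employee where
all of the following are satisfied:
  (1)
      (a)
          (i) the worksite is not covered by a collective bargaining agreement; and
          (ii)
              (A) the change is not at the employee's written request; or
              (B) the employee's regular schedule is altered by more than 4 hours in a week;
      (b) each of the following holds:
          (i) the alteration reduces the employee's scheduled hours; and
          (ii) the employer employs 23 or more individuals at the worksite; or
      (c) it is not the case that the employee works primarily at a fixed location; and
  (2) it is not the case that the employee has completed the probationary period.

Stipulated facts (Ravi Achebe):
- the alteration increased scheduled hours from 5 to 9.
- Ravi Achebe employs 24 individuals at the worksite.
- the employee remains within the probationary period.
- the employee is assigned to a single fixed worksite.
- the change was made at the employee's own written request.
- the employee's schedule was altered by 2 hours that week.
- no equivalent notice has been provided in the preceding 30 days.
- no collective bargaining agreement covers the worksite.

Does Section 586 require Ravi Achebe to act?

(i) no CBA — holds.
(A) not employee-requested — not met.
(B) schedule shift > 4h — fails.
So (ii) is not satisfied (F OR F).
So (a) is not satisfied (T AND F).
(i) hours reduced — not met.
(ii) ≥ 23 at site — satisfied.
(b): F AND T → false.
(c) not (fixed location) — not satisfied.
(1) = F OR F OR F = false.
(2) not (past probation) — holds.
Overall = F AND T = false.

No — not required.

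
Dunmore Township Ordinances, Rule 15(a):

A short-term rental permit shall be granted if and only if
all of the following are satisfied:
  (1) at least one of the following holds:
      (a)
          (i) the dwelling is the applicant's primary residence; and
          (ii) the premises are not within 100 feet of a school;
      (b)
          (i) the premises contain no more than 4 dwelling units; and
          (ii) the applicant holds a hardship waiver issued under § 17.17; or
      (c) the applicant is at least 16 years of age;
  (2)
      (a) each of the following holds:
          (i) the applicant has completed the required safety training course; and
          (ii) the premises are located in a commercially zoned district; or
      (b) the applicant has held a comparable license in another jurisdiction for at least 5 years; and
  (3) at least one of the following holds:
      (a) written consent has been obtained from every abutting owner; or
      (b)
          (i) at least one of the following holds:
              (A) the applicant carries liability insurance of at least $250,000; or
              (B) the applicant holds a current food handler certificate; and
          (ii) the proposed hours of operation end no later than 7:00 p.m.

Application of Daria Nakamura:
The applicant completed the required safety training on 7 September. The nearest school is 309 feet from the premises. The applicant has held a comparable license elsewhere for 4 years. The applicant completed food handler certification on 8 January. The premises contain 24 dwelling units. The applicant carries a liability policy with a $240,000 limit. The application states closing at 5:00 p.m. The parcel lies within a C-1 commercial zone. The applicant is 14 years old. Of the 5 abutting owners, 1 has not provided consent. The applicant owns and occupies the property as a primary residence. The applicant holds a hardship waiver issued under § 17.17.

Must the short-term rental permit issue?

Yes — granted.

(i) primary residence — satisfied.
(ii) ≥100 ft from school — satisfied.
(a) = T AND T = true.
(i) ≤ 4 units — fails.
(ii) hardship waiver — met.
(b) = F AND T = false.
(c) age ≥ 16 — not met.
(1): T OR F OR F → true.
(i) safety training — met.
(ii) commercially zoned — holds.
(a) = T AND T = true.
(b) prior license ≥ 5 yr — not met.
(2) = T OR F = true.
(a) all abutters consent — fails.
(A) insurance ≥ $250,000 — not met.
(B) food handler cert. — met.
(i): F OR T → true.
(ii) closes by 7 p.m. — satisfied.
(b): T AND T → true.
(3) = F OR T = true.
So Overall is satisfied (T AND T AND T).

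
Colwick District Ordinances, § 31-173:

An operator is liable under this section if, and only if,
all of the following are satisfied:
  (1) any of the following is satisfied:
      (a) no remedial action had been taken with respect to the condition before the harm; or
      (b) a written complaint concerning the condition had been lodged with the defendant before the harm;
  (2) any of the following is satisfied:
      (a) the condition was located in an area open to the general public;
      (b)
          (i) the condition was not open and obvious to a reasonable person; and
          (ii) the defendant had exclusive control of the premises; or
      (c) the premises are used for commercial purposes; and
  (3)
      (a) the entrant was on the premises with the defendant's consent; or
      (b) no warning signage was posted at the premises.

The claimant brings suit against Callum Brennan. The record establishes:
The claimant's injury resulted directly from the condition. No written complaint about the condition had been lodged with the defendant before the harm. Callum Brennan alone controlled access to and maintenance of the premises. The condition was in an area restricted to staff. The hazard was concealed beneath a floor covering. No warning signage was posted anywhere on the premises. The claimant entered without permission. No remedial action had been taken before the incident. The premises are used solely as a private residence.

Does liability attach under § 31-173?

(a) no remedial action — satisfied.
(b) complaint lodged — fails.
So (1) is satisfied (T OR F).
(a) public area — fails.
(i) not open/obvious — satisfied.
(ii) exclusive control — holds.
(b) = T AND T = true.
(c) commercial use — not satisfied.
So (2) is satisfied (F OR T OR F).
(a) consent to enter — not satisfied.
(b) no signage posted — holds.
(3) = F OR T = true.
Overall: T AND T AND T → true.

Yes — liable.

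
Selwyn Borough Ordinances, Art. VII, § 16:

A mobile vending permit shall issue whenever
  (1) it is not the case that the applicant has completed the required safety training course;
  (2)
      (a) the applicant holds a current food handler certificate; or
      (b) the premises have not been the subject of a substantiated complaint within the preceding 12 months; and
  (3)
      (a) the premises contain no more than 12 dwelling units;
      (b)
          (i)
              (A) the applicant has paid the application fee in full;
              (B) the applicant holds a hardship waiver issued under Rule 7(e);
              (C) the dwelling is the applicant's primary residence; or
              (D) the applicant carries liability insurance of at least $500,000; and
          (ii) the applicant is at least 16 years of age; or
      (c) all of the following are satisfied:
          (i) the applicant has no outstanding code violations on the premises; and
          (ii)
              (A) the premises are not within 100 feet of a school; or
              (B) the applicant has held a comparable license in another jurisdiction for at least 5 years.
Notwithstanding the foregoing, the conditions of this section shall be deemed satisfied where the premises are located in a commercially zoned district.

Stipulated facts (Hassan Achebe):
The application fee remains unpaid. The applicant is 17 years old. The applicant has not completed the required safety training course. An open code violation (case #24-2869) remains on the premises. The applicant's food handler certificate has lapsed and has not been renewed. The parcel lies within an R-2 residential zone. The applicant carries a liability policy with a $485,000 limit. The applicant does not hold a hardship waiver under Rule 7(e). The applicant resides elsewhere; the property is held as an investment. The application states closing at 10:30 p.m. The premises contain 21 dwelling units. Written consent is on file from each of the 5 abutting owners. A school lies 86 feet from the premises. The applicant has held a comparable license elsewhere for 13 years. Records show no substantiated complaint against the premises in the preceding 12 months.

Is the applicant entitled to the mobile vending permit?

(1) not (safety training) — met.
(a) food handler cert. — not satisfied.
(b) no complaint in 12 mo. — met.
(2): F OR T → true.
(a) ≤ 12 units — not met.
(A) fee paid — not met.
(B) hardship waiver — not met.
(C) primary residence — fails.
(D) insurance ≥ $500,000 — not met.
(i) = F OR F OR F OR F = false.
(ii) age ≥ 16 — satisfied.
So (b) is not satisfied (F AND T).
(i) no code violations — fails.
(A) ≥100 ft from school — not met.
(B) prior license ≥ 5 yr — satisfied.
So (ii) is satisfied (F OR T).
So (c) is not satisfied (F AND T).
(3): F OR F OR F → false.
So Overall is not satisfied (T AND T AND F).
Exception (commercially zoned) — not satisfied.
Result: main false OR exception false → false.

No — denied.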